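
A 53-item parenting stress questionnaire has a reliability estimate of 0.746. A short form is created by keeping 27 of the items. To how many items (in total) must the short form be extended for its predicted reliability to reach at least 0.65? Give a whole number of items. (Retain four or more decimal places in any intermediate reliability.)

34

First, r for the 27-item form: n = 27/53 = 0.5094, so r_27 = 0.5094·0.746/(1 + (0.5094 − 1)·0.746) = 0.5994
Length factor from the short form to reach 0.65: n' = 0.65(1 − 0.5994) / [0.5994(1 − 0.65)] ≈ 1.2412
Items = 1.2412 × 27 ≈ 33.51 → 34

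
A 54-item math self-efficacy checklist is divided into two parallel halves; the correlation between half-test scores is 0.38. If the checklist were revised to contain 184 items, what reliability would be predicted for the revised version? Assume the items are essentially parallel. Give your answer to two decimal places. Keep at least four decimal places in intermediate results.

First correct the split-half correlation to full-test reliability: r_full = 2 × 0.38 / (1 + 0.38) ≈ 0.5507
Then adjust to 184 items: n = 184/54 = 3.4074
r_new = n·r_full / (1 + (n − 1)·r_full) = 1.8765 / 2.3258 ≈ 0.8068

0.81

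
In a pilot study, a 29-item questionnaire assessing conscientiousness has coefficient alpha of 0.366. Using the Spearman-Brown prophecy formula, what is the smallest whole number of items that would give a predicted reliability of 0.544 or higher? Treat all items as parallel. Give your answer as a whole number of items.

60

n = 0.544(1 − 0.366) / [0.366(1 − 0.544)]
n = 0.344896 / 0.166896 ≈ 2.0665
So the test needs 2.0665 × 29 ≈ 59.93 items; rounding up, 60.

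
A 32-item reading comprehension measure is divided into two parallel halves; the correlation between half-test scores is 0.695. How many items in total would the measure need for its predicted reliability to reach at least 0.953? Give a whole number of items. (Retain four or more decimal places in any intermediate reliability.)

143

Corrected full-test reliability: r_full = 2 × 0.695 / (1 + 0.695) ≈ 0.8201
n = r_tgt(1 − r_full) / [r_full(1 − r_tgt)] = 0.953 × 0.1799 / (0.8201 × 0.047) ≈ 4.4479
Required items = 4.4479 × 32 = 142.33, so 143 items.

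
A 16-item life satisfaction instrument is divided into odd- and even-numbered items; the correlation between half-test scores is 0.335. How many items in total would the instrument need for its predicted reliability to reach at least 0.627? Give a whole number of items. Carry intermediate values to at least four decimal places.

27

Corrected full-test reliability: r_full = 2 × 0.335 / (1 + 0.335) ≈ 0.5019
n = r_tgt(1 − r_full) / [r_full(1 − r_tgt)] = 0.627 × 0.4981 / (0.5019 × 0.373) ≈ 1.6682
Required items = 1.6682 × 16 = 26.69, so 27 items.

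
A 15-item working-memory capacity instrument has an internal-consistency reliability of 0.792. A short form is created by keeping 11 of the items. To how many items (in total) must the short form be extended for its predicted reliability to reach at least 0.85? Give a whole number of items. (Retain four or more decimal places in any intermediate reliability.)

23

First, r for the 11-item form: n = 11/15 = 0.7333, so r_11 = 0.7333·0.792/(1 + (0.7333 − 1)·0.792) = 0.7363
Then solve for n' with r_old = 0.7363, r_target = 0.85: n' = 0.85(1 − 0.7363)/[0.7363(1 − 0.85)] = 2.0295
Items = 2.0295 × 11 ≈ 22.32 → 23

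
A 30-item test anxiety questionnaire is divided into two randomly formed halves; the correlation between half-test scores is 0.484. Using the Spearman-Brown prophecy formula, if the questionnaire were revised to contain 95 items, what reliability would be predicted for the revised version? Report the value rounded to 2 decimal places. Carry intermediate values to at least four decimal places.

Spearman-Brown correction (n = 2): r_full = 2·0.484/(1 + 0.484) = 0.6523
Then adjust to 95 items: n = 95/30 = 3.1667
r_new = n·r_full / (1 + (n − 1)·r_full) = 2.0656 / 2.4133 ≈ 0.8559

0.86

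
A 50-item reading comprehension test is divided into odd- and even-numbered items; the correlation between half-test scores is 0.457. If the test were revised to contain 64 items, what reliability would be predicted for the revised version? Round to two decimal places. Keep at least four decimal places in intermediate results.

Full-test reliability from the split-half r: r_full = 2(0.457)/(1 + 0.457) = 0.6273
Then adjust to 64 items: n = 64/50 = 1.2800
r_new = n·r_full / (1 + (n − 1)·r_full) = 0.8029 / 1.1756 ≈ 0.6830

0.68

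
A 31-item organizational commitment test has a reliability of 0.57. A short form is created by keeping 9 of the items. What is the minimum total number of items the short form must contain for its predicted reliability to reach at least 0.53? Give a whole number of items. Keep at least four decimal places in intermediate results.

27

First, r for the 9-item form: n = 9/31 = 0.2903, so r_9 = 0.2903·0.57/(1 + (0.2903 − 1)·0.57) = 0.2779
Length factor from the short form to reach 0.53: n' = 0.53(1 − 0.2779) / [0.2779(1 − 0.53)] ≈ 2.9301
Total items = 2.9301 × 9 = 26.37, rounded up to 27.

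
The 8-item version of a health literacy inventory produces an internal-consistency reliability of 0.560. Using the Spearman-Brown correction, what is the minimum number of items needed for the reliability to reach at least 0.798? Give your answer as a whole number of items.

25

Rearranging the Spearman-Brown formula for n,
n = r*(1 − r) / [ r (1 − r*) ]
n = 0.798 × (1 − 0.560) / [ 0.560 × (1 − 0.798) ]
  = 0.351120 / 0.113120 = 3.1040
Items needed = n × 8 = 3.1040 × 8 ≈ 24.83 → round up to 25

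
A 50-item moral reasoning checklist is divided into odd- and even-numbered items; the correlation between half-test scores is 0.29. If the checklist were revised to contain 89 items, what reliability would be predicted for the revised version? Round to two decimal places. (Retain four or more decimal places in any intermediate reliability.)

Spearman-Brown correction (n = 2): r_full = 2·0.29/(1 + 0.29) = 0.4496
Length factor from 50 to 89 items: n = 89/50 = 1.7800
r_new = n·r_full / (1 + (n − 1)·r_full) = 0.8003 / 1.3507 ≈ 0.5925

0.59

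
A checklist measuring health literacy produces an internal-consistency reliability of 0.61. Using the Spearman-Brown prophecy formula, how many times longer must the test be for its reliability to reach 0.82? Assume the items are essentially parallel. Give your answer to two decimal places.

2.91

Spearman-Brown solved for the length factor n:
n = r_target (1 − r_old) / [ r_old (1 − r_target) ]
n = 0.82(1 − 0.61) / [0.61(1 − 0.82)]
n = 0.3198 / 0.1098 ≈ 2.9126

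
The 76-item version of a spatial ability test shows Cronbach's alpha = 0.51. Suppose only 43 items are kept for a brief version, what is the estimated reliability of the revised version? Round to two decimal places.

n = 43/76 = 0.5658
Apply the Spearman-Brown prophecy formula, r' = nr / [1 + (n − 1)r]:
r_new = 0.5658·0.51 / [1 + (0.5658 − 1)·0.51]
r_new = 0.2886 / 0.7786 ≈ 0.3707

0.37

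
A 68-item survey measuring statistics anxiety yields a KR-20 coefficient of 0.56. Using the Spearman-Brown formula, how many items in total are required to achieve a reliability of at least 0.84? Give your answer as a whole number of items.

n = 0.84(1 − 0.56) / [0.56(1 − 0.84)]
  = 0.3696 / 0.0896 = 4.1250
Items needed = n × 68 = 4.1250 × 68 ≈ 280.50 → round up to 281

281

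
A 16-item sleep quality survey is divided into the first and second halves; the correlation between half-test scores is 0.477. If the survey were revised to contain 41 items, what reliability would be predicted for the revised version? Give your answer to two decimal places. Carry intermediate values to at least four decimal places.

First correct the split-half correlation to full-test reliability: r_full = 2 × 0.477 / (1 + 0.477) ≈ 0.6459
Then adjust to 41 items: n = 41/16 = 2.5625
r_new = n·r_full / (1 + (n − 1)·r_full) = 1.6551 / 2.0092 ≈ 0.8238

0.82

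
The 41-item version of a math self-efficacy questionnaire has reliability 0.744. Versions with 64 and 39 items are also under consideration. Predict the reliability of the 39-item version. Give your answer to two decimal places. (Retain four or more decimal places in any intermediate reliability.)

Only the ratio of lengths matters: n = 39/41 = 0.9512
r_{39} = n·r / (1 + (n − 1)·r) = 0.7077 / 0.9637 ≈ 0.7344

0.73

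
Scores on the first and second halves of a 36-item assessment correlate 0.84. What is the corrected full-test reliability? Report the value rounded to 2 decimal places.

0.91

Each half is half the length of the full test, so the full test is n = 2 times a half.
r_full = 2(0.84) / (1 + 0.84)
r_full = 1.6800 / 1.8400 ≈ 0.9130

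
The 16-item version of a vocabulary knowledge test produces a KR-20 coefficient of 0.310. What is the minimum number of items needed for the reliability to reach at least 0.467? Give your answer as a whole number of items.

32

n = 0.467(1 − 0.310) / [0.310(1 − 0.467)]
  = 0.322230 / 0.165230 = 1.9502
Items needed = n × 16 = 1.9502 × 16 ≈ 31.20 → round up to 32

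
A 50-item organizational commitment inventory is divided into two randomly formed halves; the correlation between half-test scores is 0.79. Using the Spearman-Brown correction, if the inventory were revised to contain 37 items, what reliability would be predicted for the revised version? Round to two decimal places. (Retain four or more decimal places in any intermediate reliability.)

First correct the split-half correlation to full-test reliability: r_full = 2 × 0.79 / (1 + 0.79) ≈ 0.8827
Length factor from 50 to 37 items: n = 37/50 = 0.7400
r_new = n·r_full / (1 + (n − 1)·r_full) = 0.6532 / 0.7705 ≈ 0.8478

0.85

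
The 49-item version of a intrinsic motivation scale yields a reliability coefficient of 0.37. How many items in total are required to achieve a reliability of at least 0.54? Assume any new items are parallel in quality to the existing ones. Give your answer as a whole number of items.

98

Invert Spearman-Brown to solve for n:
n = r_target (1 − r_old) / [ r_old (1 − r_target) ]
n = 0.54 × (1 − 0.37) / [ 0.37 × (1 − 0.54) ]
n = 0.3402 / 0.1702 ≈ 1.9988
Items needed = n × 49 = 1.9988 × 49 ≈ 97.94 → round up to 98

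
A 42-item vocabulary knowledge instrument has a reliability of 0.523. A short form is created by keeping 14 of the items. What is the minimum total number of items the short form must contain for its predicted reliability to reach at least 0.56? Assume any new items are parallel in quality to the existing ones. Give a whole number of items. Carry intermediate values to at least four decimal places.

49

First, r for the 14-item form: n = 14/42 = 0.3333, so r_14 = 0.3333·0.523/(1 + (0.3333 − 1)·0.523) = 0.2676
Length factor from the short form to reach 0.56: n' = 0.56(1 − 0.2676) / [0.2676(1 − 0.56)] ≈ 3.4834
Items = 3.4834 × 14 ≈ 48.77 → 49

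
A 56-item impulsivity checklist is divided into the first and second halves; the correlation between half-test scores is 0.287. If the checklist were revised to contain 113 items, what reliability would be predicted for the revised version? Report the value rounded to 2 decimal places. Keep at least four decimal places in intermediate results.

0.62

First correct the split-half correlation to full-test reliability: r_full = 2 × 0.287 / (1 + 0.287) ≈ 0.4460
Length factor from 56 to 113 items: n = 113/56 = 2.0179
r_new = n·r_full / (1 + (n − 1)·r_full) = 0.9000 / 1.4540 ≈ 0.6190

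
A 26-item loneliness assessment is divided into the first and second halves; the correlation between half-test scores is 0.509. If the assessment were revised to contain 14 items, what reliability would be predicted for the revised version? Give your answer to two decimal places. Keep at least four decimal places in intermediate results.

0.53

Spearman-Brown correction (n = 2): r_full = 2·0.509/(1 + 0.509) = 0.6746
Then adjust to 14 items: n = 14/26 = 0.5385
r_new = n·r_full / (1 + (n − 1)·r_full) = 0.3633 / 0.6887 ≈ 0.5275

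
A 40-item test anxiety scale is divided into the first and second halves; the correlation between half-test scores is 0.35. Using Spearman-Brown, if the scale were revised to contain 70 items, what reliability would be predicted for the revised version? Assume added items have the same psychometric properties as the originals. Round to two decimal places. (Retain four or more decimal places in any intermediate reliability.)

0.65

First correct the split-half correlation to full-test reliability: r_full = 2 × 0.35 / (1 + 0.35) ≈ 0.5185
Length factor from 40 to 70 items: n = 70/40 = 1.7500
r_new = n·r_full / (1 + (n − 1)·r_full) = 0.9074 / 1.3889 ≈ 0.6533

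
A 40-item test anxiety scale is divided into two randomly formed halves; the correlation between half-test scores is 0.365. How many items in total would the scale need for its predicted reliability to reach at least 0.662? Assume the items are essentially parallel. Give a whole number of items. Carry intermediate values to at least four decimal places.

69

r_full = 2(0.365)/(1 + 0.365) = 0.5348
n = r_tgt(1 − r_full) / [r_full(1 − r_tgt)] = 0.662 × 0.4652 / (0.5348 × 0.338) ≈ 1.7037
Items = 1.7037 × 40 ≈ 68.15 → 69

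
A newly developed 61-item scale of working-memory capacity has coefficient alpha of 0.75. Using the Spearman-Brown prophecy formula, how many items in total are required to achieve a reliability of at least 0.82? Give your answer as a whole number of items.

93

Invert Spearman-Brown to solve for n:
n = r_target (1 − r_old) / [ r_old (1 − r_target) ]
n = 0.82 × (1 − 0.75) / [ 0.75 × (1 − 0.82) ]
n = 0.2050 / 0.1350 ≈ 1.5185
1.5185 × 61 = 92.63 → 93 items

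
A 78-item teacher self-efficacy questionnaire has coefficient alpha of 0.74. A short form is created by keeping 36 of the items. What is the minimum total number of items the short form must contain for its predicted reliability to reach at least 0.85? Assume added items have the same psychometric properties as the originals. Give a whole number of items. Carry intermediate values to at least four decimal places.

First, r for the 36-item form: n = 36/78 = 0.4615, so r_36 = 0.4615·0.74/(1 + (0.4615 − 1)·0.74) = 0.5678
Length factor from the short form to reach 0.85: n' = 0.85(1 − 0.5678) / [0.5678(1 − 0.85)] ≈ 4.3134
Items = 4.3134 × 36 ≈ 155.28 → 156

156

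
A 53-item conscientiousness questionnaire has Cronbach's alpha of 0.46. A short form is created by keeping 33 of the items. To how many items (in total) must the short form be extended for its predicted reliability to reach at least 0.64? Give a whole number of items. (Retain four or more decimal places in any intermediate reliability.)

Short-form reliability: n = 33/53 = 0.6226; r_33 = n·r/(1+(n−1)r) ≈ 0.3466
Length factor from the short form to reach 0.64: n' = 0.64(1 − 0.3466) / [0.3466(1 − 0.64)] ≈ 3.3514
Items = 3.3514 × 33 ≈ 110.60 → 111

111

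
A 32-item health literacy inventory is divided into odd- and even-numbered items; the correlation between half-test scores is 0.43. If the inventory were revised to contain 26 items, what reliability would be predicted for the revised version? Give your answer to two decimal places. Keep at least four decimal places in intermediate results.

0.55

Full-test reliability from the split-half r: r_full = 2(0.43)/(1 + 0.43) = 0.6014
Length factor from 32 to 26 items: n = 26/32 = 0.8125
r_new = n·r_full / (1 + (n − 1)·r_full) = 0.4886 / 0.8872 ≈ 0.5507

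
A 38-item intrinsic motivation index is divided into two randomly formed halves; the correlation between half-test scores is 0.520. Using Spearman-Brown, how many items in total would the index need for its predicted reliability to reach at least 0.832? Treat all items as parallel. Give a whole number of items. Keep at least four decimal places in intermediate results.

r_full = 2(0.520)/(1 + 0.520) = 0.6842
Solve Spearman-Brown for n: n = 0.832(1 − 0.6842) / [0.6842(1 − 0.832)] = 2.2858
Items = 2.2858 × 38 ≈ 86.86 → 87

87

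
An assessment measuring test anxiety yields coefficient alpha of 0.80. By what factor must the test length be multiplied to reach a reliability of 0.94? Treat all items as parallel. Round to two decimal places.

n = [0.94 × 0.20] / [0.80 × 0.06]
n = 0.1880 / 0.0480 ≈ 3.9167

3.92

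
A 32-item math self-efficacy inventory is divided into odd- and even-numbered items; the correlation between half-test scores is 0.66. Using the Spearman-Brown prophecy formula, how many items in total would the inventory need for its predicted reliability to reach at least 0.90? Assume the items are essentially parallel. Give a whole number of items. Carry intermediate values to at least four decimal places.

75

Corrected full-test reliability: r_full = 2 × 0.66 / (1 + 0.66) ≈ 0.7952
Solve Spearman-Brown for n: n = 0.90(1 − 0.7952) / [0.7952(1 − 0.90)] = 2.3179
Required items = 2.3179 × 32 = 74.17, so 75 items.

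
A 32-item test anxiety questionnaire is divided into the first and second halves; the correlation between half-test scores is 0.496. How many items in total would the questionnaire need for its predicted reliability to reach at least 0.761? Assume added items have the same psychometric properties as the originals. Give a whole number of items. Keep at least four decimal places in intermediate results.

52

r_full = 2(0.496)/(1 + 0.496) = 0.6631
n = r_tgt(1 − r_full) / [r_full(1 − r_tgt)] = 0.761 × 0.3369 / (0.6631 × 0.239) ≈ 1.6177
Items = 1.6177 × 32 ≈ 51.77 → 52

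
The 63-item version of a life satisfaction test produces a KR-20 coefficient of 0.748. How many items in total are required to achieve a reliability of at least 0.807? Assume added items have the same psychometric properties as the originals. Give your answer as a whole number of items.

n = 0.807(1 − 0.748) / [0.748(1 − 0.807)]
n = 0.203364 / 0.144364 ≈ 1.4087
So the test needs 1.4087 × 63 ≈ 88.75 items; rounding up, 89.

89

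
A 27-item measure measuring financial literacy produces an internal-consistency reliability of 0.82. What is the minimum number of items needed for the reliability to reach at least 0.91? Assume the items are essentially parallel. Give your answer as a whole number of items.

60

Rearranging the Spearman-Brown formula for n,
n = r_target (1 − r_old) / [ r_old (1 − r_target) ]
n = [0.91 × 0.18] / [0.82 × 0.09]
  = 0.1638 / 0.0738 = 2.2195
2.2195 × 27 = 59.93 → 60 items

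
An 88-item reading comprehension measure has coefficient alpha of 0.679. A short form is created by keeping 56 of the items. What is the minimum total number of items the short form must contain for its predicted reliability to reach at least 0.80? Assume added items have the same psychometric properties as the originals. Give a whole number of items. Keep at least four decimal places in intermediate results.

First, r for the 56-item form: n = 56/88 = 0.6364, so r_56 = 0.6364·0.679/(1 + (0.6364 − 1)·0.679) = 0.5738
Length factor from the short form to reach 0.80: n' = 0.80(1 − 0.5738) / [0.5738(1 − 0.80)] ≈ 2.9711
Total items = 2.9711 × 56 = 166.38, rounded up to 167.

167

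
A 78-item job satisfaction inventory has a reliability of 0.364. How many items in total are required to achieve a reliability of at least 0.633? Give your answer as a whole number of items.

n = 0.633 × (1 − 0.364) / [ 0.364 × (1 − 0.633) ]
  = 0.402588 / 0.133588 = 3.0137
So the test needs 3.0137 × 78 ≈ 235.07 items; rounding up, 236.

236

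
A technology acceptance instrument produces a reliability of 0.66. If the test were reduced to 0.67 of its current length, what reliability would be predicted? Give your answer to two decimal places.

0.57

r_new = (0.67 × 0.66) / (1 + (0.67 − 1) × 0.66)
r_new = 0.4422 / 0.7822 ≈ 0.5653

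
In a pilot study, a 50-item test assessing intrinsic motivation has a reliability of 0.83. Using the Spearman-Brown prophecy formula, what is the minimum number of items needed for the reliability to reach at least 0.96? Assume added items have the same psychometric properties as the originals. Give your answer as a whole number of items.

246

n = 0.96(1 − 0.83) / [0.83(1 − 0.96)]
  = 0.1632 / 0.0332 = 4.9157
4.9157 × 50 = 245.78 → 246 items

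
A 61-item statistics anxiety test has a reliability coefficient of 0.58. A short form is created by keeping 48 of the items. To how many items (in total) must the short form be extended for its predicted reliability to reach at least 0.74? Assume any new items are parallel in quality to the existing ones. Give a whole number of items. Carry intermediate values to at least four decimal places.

First, r for the 48-item form: n = 48/61 = 0.7869, so r_48 = 0.7869·0.58/(1 + (0.7869 − 1)·0.58) = 0.5208
Length factor from the short form to reach 0.74: n' = 0.74(1 − 0.5208) / [0.5208(1 − 0.74)] ≈ 2.6188
Items = 2.6188 × 48 ≈ 125.70 → 126

126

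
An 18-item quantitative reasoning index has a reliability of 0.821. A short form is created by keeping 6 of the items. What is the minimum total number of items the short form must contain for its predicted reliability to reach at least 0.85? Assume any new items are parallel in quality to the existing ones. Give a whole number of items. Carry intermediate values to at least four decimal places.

23

First, r for the 6-item form: n = 6/18 = 0.3333, so r_6 = 0.3333·0.821/(1 + (0.3333 − 1)·0.821) = 0.6045
Length factor from the short form to reach 0.85: n' = 0.85(1 − 0.6045) / [0.6045(1 − 0.85)] ≈ 3.7075
Items = 3.7075 × 6 ≈ 22.25 → 23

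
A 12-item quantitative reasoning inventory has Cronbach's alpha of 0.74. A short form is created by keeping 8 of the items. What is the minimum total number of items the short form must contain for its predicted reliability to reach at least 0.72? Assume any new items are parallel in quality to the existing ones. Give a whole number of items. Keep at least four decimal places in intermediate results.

First, r for the 8-item form: n = 8/12 = 0.6667, so r_8 = 0.6667·0.74/(1 + (0.6667 − 1)·0.74) = 0.6549
Length factor from the short form to reach 0.72: n' = 0.72(1 − 0.6549) / [0.6549(1 − 0.72)] ≈ 1.3550
Items = 1.3550 × 8 ≈ 10.84 → 11

11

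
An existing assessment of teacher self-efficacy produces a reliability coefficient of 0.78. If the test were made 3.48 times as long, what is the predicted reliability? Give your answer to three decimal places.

0.925

r_new = (3.48 × 0.78) / (1 + (3.48 − 1) × 0.78)
     = 2.7144 / 2.9344 = 0.9250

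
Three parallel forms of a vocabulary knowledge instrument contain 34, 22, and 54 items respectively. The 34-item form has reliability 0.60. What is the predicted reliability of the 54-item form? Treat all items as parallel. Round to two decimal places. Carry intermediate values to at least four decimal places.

0.70

Only the ratio of lengths matters: n = 54/34 = 1.5882
r_{54} = n·r / (1 + (n − 1)·r) = 0.9529 / 1.3529 ≈ 0.7043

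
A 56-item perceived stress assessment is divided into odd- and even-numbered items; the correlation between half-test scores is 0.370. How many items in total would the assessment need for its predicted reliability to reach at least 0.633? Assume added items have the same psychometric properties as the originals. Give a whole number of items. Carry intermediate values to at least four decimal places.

r_full = 2(0.370)/(1 + 0.370) = 0.5401
Solve Spearman-Brown for n: n = 0.633(1 − 0.5401) / [0.5401(1 − 0.633)] = 1.4687
Required items = 1.4687 × 56 = 82.25, so 83 items.

83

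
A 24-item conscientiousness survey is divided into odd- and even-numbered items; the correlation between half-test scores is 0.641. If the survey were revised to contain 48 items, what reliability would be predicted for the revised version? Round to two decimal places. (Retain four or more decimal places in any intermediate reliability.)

0.88

Spearman-Brown correction (n = 2): r_full = 2·0.641/(1 + 0.641) = 0.7812
Length factor from 24 to 48 items: n = 48/24 = 2.0000
r_new = n·r_full / (1 + (n − 1)·r_full) = 1.5624 / 1.7812 ≈ 0.8772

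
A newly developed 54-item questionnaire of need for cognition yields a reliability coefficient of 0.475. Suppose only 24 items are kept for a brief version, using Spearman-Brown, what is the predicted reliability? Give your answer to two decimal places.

0.29

n = 24/54 = 0.4444
By Spearman-Brown, r_new = n r / (1 + (n − 1) r).
r_new = (0.4444 × 0.475) / (1 + (0.4444 − 1) × 0.475)
r_new = 0.2111 / 0.7361 ≈ 0.2868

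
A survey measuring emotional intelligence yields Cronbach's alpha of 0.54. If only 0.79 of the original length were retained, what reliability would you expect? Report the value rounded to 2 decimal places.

0.48

r_new = (0.79 × 0.54) / (1 + (0.79 − 1) × 0.54)
r_new = 0.4266 / 0.8866 ≈ 0.4812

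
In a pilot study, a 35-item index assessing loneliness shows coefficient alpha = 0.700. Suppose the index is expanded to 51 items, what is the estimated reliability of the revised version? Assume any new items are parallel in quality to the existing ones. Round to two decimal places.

n = 51/35 = 1.4571
By Spearman-Brown, r_new = n r / (1 + (n − 1) r).
r_new = 1.4571·0.700 / [1 + (1.4571 − 1)·0.700]
r_new = 1.0200 / 1.3200 ≈ 0.7727

0.77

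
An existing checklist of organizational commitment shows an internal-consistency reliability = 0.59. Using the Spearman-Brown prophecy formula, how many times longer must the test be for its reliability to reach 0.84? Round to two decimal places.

Rearranging the Spearman-Brown formula for n,
n = r*(1 − r) / [ r (1 − r*) ]
n = 0.84(1 − 0.59) / [0.59(1 − 0.84)]
  = 0.3444 / 0.0944 = 3.6483

3.65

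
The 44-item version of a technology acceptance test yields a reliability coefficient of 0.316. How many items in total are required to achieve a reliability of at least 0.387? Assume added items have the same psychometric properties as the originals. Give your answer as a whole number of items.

Spearman-Brown solved for the length factor n:
n = r*(1 − r) / [ r (1 − r*) ]
n = 0.387 × (1 − 0.316) / [ 0.316 × (1 − 0.387) ]
n = 0.264708 / 0.193708 ≈ 1.3665
So the test needs 1.3665 × 44 ≈ 60.13 items; rounding up, 61.

61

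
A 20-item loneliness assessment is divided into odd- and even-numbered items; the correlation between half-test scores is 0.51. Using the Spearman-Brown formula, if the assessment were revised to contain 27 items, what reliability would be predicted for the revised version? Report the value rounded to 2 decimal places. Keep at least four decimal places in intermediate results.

Spearman-Brown correction (n = 2): r_full = 2·0.51/(1 + 0.51) = 0.6755
Then adjust to 27 items: n = 27/20 = 1.3500
r_new = n·r_full / (1 + (n − 1)·r_full) = 0.9119 / 1.2364 ≈ 0.7375

0.74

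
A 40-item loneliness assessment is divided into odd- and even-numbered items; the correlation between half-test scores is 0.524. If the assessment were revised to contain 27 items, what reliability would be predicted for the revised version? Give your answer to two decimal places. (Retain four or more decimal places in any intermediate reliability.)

0.60

Spearman-Brown correction (n = 2): r_full = 2·0.524/(1 + 0.524) = 0.6877
Length factor from 40 to 27 items: n = 27/40 = 0.6750
r_new = n·r_full / (1 + (n − 1)·r_full) = 0.4642 / 0.7765 ≈ 0.5978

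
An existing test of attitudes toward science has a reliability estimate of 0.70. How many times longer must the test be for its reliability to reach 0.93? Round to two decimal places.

Spearman-Brown solved for the length factor n:
n = r*(1 − r) / [ r (1 − r*) ]
n = 0.93(1 − 0.70) / [0.70(1 − 0.93)]
  = 0.2790 / 0.0490 = 5.6939

5.69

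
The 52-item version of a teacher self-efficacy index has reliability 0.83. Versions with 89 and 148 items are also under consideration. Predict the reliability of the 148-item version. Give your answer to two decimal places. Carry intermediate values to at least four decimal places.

The 89-item form is not needed; work directly from the 52-item form with n = 148/52 = 2.8462.
r_{148} = n·r / (1 + (n − 1)·r) = 2.3623 / 2.5323 ≈ 0.9329

0.93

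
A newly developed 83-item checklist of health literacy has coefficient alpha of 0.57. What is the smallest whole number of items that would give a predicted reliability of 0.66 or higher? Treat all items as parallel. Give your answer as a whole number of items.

122

Invert Spearman-Brown to solve for n:
n = r_target (1 − r_old) / [ r_old (1 − r_target) ]
n = 0.66 × (1 − 0.57) / [ 0.57 × (1 − 0.66) ]
n = 0.2838 / 0.1938 ≈ 1.4644
So the test needs 1.4644 × 83 ≈ 121.55 items; rounding up, 122.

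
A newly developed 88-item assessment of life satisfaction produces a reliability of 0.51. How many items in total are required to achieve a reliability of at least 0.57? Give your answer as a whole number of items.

Rearranging the Spearman-Brown formula for n,
n = r_target (1 − r_old) / [ r_old (1 − r_target) ]
n = 0.57(1 − 0.51) / [0.51(1 − 0.57)]
  = 0.2793 / 0.2193 = 1.2736
Items needed = n × 88 = 1.2736 × 88 ≈ 112.08 → round up to 113

113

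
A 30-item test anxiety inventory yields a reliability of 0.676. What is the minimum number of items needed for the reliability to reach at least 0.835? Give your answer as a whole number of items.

Rearranging the Spearman-Brown formula for n,
n = r*(1 − r) / [ r (1 − r*) ]
n = [0.835 × 0.324] / [0.676 × 0.165]
n = 0.270540 / 0.111540 ≈ 2.4255
Items needed = n × 30 = 2.4255 × 30 ≈ 72.77 → round up to 73

73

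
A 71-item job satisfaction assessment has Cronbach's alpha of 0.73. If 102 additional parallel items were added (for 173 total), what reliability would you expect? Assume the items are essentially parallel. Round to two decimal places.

n = 173/71 = 2.4366
Apply the Spearman-Brown prophecy formula, r' = nr / [1 + (n − 1)r]:
r_new = 2.4366·0.73 / [1 + (2.4366 − 1)·0.73]
     = 1.7787 / 2.0487 = 0.8682

0.87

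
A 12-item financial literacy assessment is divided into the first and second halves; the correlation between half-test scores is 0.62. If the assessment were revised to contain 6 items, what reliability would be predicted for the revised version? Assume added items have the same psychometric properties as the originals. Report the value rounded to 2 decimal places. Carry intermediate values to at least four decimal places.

0.62

Full-test reliability from the split-half r: r_full = 2(0.62)/(1 + 0.62) = 0.7654
Then adjust to 6 items: n = 6/12 = 0.5000
r_new = n·r_full / (1 + (n − 1)·r_full) = 0.3827 / 0.6173 ≈ 0.6200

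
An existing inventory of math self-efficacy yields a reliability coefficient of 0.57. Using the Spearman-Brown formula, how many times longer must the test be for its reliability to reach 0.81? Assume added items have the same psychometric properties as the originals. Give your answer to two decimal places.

Invert Spearman-Brown to solve for n:
n = r_target (1 − r_old) / [ r_old (1 − r_target) ]
n = 0.81 × (1 − 0.57) / [ 0.57 × (1 − 0.81) ]
n = 0.3483 / 0.1083 ≈ 3.2161

3.22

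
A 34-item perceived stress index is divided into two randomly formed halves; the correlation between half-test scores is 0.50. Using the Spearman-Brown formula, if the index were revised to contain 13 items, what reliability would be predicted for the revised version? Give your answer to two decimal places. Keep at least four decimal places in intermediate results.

Spearman-Brown correction (n = 2): r_full = 2·0.50/(1 + 0.50) = 0.6667
Length factor from 34 to 13 items: n = 13/34 = 0.3824
r_new = n·r_full / (1 + (n − 1)·r_full) = 0.2549 / 0.5882 ≈ 0.4334

0.43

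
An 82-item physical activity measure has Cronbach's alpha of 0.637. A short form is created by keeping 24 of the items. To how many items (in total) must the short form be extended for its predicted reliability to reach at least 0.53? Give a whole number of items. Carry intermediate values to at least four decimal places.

Short-form reliability: n = 24/82 = 0.2927; r_24 = n·r/(1+(n−1)r) ≈ 0.3393
Then solve for n' with r_old = 0.3393, r_target = 0.53: n' = 0.53(1 − 0.3393)/[0.3393(1 − 0.53)] = 2.1958
Items = 2.1958 × 24 ≈ 52.70 → 53

53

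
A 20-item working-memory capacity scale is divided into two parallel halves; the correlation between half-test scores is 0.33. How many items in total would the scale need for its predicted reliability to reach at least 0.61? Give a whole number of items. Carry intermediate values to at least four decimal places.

r_full = 2(0.33)/(1 + 0.33) = 0.4962
Solve Spearman-Brown for n: n = 0.61(1 − 0.4962) / [0.4962(1 − 0.61)] = 1.5881
Items = 1.5881 × 20 ≈ 31.76 → 32

32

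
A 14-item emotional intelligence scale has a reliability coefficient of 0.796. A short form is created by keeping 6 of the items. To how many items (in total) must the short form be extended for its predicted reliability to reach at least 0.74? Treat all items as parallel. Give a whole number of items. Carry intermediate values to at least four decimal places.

11

Short-form reliability: n = 6/14 = 0.4286; r_6 = n·r/(1+(n−1)r) ≈ 0.6258
Then solve for n' with r_old = 0.6258, r_target = 0.74: n' = 0.74(1 − 0.6258)/[0.6258(1 − 0.74)] = 1.7019
Total items = 1.7019 × 6 = 10.21, rounded up to 11.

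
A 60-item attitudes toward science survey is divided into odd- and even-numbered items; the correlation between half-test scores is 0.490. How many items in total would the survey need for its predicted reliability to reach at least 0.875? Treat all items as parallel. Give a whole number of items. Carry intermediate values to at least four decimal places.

219

Corrected full-test reliability: r_full = 2 × 0.490 / (1 + 0.490) ≈ 0.6577
Solve Spearman-Brown for n: n = 0.875(1 − 0.6577) / [0.6577(1 − 0.875)] = 3.6432
Items = 3.6432 × 60 ≈ 218.59 → 219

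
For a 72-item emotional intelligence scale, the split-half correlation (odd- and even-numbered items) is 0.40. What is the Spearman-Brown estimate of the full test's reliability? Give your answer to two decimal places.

The full test is twice the length of either half (n = 2).
r_full = 2r_hh / (1 + r_hh) = 2 × 0.40 / (1 + 0.40)
       = 0.8000 / 1.4000 = 0.5714

0.57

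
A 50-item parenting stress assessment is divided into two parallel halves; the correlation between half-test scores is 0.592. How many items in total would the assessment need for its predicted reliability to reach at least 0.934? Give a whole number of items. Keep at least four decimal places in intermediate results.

244

Corrected full-test reliability: r_full = 2 × 0.592 / (1 + 0.592) ≈ 0.7437
Solve Spearman-Brown for n: n = 0.934(1 − 0.7437) / [0.7437(1 − 0.934)] = 4.8770
Items = 4.8770 × 50 ≈ 243.85 → 244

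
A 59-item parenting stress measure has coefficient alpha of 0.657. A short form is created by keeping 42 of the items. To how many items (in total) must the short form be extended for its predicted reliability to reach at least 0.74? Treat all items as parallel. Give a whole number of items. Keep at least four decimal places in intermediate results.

88

Short-form reliability: n = 42/59 = 0.7119; r_42 = n·r/(1+(n−1)r) ≈ 0.5769
Length factor from the short form to reach 0.74: n' = 0.74(1 − 0.5769) / [0.5769(1 − 0.74)] ≈ 2.0874
Items = 2.0874 × 42 ≈ 87.67 → 88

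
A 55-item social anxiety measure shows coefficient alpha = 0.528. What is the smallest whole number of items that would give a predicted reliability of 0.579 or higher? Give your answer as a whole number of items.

Rearranging the Spearman-Brown formula for n,
n = r_target (1 − r_old) / [ r_old (1 − r_target) ]
n = [0.579 × 0.472] / [0.528 × 0.421]
  = 0.273288 / 0.222288 = 1.2294
Items needed = n × 55 = 1.2294 × 55 ≈ 67.62 → round up to 68

68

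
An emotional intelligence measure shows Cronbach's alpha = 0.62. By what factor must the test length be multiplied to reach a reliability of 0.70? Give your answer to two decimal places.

1.43

Rearranging the Spearman-Brown formula for n,
n = r*(1 − r) / [ r (1 − r*) ]
n = 0.70 × (1 − 0.62) / [ 0.62 × (1 − 0.70) ]
n = 0.2660 / 0.1860 ≈ 1.4301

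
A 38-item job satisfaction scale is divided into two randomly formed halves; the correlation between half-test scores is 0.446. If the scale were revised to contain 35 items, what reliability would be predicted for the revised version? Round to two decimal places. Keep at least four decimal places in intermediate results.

0.60

First correct the split-half correlation to full-test reliability: r_full = 2 × 0.446 / (1 + 0.446) ≈ 0.6169
Length factor from 38 to 35 items: n = 35/38 = 0.9211
r_new = n·r_full / (1 + (n − 1)·r_full) = 0.5682 / 0.9513 ≈ 0.5973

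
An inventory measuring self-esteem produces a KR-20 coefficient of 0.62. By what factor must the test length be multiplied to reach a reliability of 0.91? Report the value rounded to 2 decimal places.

6.20

Invert Spearman-Brown to solve for n:
n = r*(1 − r) / [ r (1 − r*) ]
n = [0.91 × 0.38] / [0.62 × 0.09]
n = 0.3458 / 0.0558 ≈ 6.1971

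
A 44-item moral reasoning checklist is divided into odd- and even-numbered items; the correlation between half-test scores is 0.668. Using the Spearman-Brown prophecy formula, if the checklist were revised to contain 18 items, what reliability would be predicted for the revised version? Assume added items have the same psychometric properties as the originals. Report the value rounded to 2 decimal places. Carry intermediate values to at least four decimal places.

Full-test reliability from the split-half r: r_full = 2(0.668)/(1 + 0.668) = 0.8010
Then adjust to 18 items: n = 18/44 = 0.4091
r_new = n·r_full / (1 + (n − 1)·r_full) = 0.3277 / 0.5267 ≈ 0.6222

0.62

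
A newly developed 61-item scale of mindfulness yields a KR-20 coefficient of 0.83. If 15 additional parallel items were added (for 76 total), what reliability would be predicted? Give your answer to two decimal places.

0.86

Length ratio n = 76/61 = 1.2459
Apply the Spearman-Brown prophecy formula, r' = nr / [1 + (n − 1)r]:
r_new = 1.2459·0.83 / [1 + (1.2459 − 1)·0.83]
r_new = 1.0341 / 1.2041 ≈ 0.8588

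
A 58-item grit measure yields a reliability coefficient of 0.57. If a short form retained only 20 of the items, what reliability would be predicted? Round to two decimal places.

n = 20/58 = 0.3448
Spearman-Brown: r_new = n·r / (1 + (n − 1)·r)
r_new = (0.3448 × 0.57) / (1 + (0.3448 − 1) × 0.57)
     = 0.1965 / 0.6265 = 0.3136

0.31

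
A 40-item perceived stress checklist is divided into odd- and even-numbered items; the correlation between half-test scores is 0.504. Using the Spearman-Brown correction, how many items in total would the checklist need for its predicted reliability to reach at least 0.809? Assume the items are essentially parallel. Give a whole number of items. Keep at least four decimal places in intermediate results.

84

Corrected full-test reliability: r_full = 2 × 0.504 / (1 + 0.504) ≈ 0.6702
n = r_tgt(1 − r_full) / [r_full(1 − r_tgt)] = 0.809 × 0.3298 / (0.6702 × 0.191) ≈ 2.0843
Required items = 2.0843 × 40 = 83.37, so 84 items.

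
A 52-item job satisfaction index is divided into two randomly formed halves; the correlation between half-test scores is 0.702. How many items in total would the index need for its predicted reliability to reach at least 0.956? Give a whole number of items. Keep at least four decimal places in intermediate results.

240

r_full = 2(0.702)/(1 + 0.702) = 0.8249
Solve Spearman-Brown for n: n = 0.956(1 − 0.8249) / [0.8249(1 − 0.956)] = 4.6120
Required items = 4.6120 × 52 = 239.82, so 240 items.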